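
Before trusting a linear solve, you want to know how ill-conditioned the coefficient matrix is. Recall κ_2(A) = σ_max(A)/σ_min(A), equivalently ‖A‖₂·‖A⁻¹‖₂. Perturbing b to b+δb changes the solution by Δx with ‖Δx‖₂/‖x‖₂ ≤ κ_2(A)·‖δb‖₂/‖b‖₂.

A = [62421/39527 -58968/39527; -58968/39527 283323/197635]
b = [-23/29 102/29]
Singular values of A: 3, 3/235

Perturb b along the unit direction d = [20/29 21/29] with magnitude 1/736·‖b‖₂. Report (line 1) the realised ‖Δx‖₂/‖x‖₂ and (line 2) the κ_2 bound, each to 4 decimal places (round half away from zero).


0.0024
0.3193

largest singular value 3, smallest 3/235
κ_2(A) = 3 / (3/235) = 235.0000
worst-case relative error ≤ 235.0000 × 1/736 = 0.3193
solve Ax = b  →  x = [107.3218 114.1379]
‖b‖ = 3.6056, ‖x‖ = 156.6699
δb = ε·‖b‖·d = [0.0034 0.0035]; solving A·Δx = δb gives ‖Δx‖ = 0.3837
realised ‖Δx‖/‖x‖ = 0.0024
so the bound overstates the realised error by a factor of ≈ 130.3572 (computed from the unrounded values)


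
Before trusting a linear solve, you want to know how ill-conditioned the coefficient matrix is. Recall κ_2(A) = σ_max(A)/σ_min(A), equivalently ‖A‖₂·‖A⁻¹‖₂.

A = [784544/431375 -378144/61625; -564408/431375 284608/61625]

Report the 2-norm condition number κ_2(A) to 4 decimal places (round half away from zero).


AᵀA = [37362627136/7443375625 -18292225536/1063339375; -18292225536/1063339375 8959783936/151905625]; tr = 762227264/11909401, det = 1638400/11909401
λ_max, λ_min = (762227264/11909401 ± √580912352534532096/141833832178801)/2 = 64, 25600/11909401
κ = σ_max/σ_min = 8/(160/3451) = 172.5500

172.5500


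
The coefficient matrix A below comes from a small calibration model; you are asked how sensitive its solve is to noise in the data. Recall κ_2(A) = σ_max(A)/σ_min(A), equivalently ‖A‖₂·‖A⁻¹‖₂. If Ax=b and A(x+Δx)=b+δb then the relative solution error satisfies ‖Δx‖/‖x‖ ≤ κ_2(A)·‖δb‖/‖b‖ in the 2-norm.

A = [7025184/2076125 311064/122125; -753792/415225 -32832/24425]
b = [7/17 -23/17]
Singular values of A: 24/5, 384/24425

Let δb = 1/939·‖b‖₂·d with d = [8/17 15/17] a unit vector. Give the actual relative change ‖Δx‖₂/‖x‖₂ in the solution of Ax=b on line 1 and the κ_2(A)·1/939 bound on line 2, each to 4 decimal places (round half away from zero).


0.0015
0.3251

σ_max = 24/5, σ_min = 384/24425
κ = σ_max/σ_min = (24/5)/(384/24425) = 305.3125
worst-case relative error ≤ 305.3125 × 1/939 = 0.3251
solve Ax = b  →  x = [38.3307 -50.7604]
‖b‖₂ = 1.4142 and ‖x‖₂ = 63.6071
re-solving with b+δb shifts x by Δx of norm 0.0958
realised ‖Δx‖/‖x‖ = 0.0015
realised/bound (from unrounded values) ≈ 0.0046


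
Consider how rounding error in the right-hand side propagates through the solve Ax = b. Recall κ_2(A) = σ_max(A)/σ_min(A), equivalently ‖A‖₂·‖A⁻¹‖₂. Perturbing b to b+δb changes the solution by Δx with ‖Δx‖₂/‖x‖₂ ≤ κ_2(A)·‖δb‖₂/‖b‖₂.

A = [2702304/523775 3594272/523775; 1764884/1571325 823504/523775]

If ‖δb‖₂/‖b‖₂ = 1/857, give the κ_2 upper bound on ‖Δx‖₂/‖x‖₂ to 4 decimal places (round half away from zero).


M = AᵀA = [1637997328/58752225 727943744/19584075; 727943744/19584075 64708864/1305605]. tr(M)=4549896208/58752225, det(M)=239878144/1468805625
λ_max, λ_min = (4549896208/58752225 ± √33118880901796096/5522918307921)/2 = 1936/25, 123904/58752225
κ_2(A) = √(λ_max/λ_min) = √((1936/25) / (123904/58752225)) = 191.6250
perturbation bound = 191.6250·1/857 = 0.2236

0.2236


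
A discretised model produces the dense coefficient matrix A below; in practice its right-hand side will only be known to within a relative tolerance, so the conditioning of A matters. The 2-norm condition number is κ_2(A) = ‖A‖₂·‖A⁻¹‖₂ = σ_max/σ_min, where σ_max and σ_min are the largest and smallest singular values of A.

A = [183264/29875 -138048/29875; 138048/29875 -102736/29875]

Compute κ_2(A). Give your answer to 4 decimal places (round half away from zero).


form AᵀA = [421143552/7140125 -315853824/7140125; -315853824/7140125 236895488/7140125] with trace 131607808/1428025 and determinant 2359296/35700625
eigenvalues of AᵀA: λ = (tr ± √(tr²−4·det))/2 = 2304/25, 1024/1428025
so κ_2 = √((2304/25) / (1024/1428025)) = 358.5000

358.5000


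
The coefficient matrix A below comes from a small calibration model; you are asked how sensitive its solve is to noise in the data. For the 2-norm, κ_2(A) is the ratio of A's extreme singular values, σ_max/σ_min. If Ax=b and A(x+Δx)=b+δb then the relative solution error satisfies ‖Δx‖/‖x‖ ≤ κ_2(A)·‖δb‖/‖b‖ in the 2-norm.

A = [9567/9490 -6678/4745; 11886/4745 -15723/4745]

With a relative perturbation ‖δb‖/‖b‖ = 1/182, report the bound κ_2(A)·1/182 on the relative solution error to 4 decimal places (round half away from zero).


form AᵀA = [3885417/532900 -1294839/133225; -1294839/133225 1726677/133225] with trace 431685/21316 and determinant 729/21316
char-poly roots: 81/4 and 9/5329
so κ_2 = √((81/4) / (9/5329)) = 109.5000
perturbation bound = 109.5000·1/182 = 0.6016

0.6016


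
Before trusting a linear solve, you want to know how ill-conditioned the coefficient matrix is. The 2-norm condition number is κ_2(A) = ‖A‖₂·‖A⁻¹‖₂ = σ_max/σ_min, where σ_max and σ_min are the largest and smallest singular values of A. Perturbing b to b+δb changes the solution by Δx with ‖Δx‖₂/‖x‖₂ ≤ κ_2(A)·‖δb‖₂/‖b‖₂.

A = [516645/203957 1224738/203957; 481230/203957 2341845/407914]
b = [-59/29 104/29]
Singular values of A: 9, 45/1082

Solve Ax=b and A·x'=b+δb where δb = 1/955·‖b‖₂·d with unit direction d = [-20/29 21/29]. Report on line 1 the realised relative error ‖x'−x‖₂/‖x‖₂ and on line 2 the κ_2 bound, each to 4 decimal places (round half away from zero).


largest singular value 9, smallest 45/1082
κ = σ_max/σ_min = 9/(45/1082) = 216.4000
worst-case relative error ≤ 216.4000 × 1/955 = 0.2266
solve Ax = b  →  x = [-88.7368 37.0940]
‖b‖₂ = 4.1231 and ‖x‖₂ = 96.1778
Δx = A⁻¹·δb where δb = 1/955·4.1231·d; ‖Δx‖ = 0.1038
relative error = 0.0011
so the bound overstates the realised error by a factor of ≈ 209.9390 (computed from the unrounded values)

0.0011
0.2266


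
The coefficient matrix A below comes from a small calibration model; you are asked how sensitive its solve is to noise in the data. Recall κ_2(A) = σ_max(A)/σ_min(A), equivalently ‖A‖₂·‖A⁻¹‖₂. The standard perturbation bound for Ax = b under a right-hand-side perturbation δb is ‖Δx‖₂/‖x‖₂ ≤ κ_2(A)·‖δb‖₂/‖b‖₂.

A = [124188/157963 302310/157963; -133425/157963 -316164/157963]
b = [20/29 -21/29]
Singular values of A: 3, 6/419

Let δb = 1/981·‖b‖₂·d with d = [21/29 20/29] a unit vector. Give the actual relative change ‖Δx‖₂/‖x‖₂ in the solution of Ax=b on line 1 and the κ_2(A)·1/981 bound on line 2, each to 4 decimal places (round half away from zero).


0.2136
0.2136

from the listed singular values, σ₁ = 3, σ_n = 6/419
κ = σ_max/σ_min = 3/(6/419) = 209.5000
perturbation bound = 209.5000·1/981 = 0.2136
solve Ax = b  →  x = [0.1282 0.3077]
‖b‖ = 1.0000, ‖x‖ = 0.3333
δb = ε·‖b‖·d = [0.0007 0.0007]; solving A·Δx = δb gives ‖Δx‖ = 0.0712
dividing the unrounded norms, ‖Δx‖/‖x‖ = 0.2136
so the bound is sharp here: realised error equals the bound


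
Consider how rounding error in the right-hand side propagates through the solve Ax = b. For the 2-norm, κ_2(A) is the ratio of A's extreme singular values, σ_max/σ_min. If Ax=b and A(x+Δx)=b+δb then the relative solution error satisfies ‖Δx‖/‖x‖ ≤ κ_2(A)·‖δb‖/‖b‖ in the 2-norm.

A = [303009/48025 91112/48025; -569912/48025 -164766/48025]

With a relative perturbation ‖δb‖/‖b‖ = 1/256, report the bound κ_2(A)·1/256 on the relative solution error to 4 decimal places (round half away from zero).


form AᵀA = [57662857/319225 16817976/319225; 16817976/319225 4906468/319225] with trace 2502773/12769 and determinant 9604/12769
eigenvalues of AᵀA: λ = (tr ± √(tr²−4·det))/2 = 196, 49/12769
so κ_2 = √(196 / (49/12769)) = 226.0000
worst-case relative error ≤ 226.0000 × 1/256 = 0.8828

0.8828


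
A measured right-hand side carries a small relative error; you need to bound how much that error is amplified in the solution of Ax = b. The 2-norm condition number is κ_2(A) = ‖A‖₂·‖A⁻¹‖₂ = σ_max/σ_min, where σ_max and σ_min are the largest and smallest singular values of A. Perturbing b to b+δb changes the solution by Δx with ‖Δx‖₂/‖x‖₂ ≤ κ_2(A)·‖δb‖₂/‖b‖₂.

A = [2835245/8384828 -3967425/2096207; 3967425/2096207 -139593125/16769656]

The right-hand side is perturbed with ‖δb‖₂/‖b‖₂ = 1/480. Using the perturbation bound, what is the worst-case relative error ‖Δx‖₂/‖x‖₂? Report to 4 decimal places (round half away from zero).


M = AᵀA = [154602018025/41823522064 -342845031375/20911761032; -342845031375/20911761032 12191332575625/167294088256]. tr(M)=7620309725/99520576, det(M)=937890625/1592329216
char-poly roots: 1225/16 and 765625/99520576
σ_max=√(1225/16)=(35/4), σ_min=√(765625/99520576)=(875/9976) → κ = 99.7600
κ_2(A)·‖δb‖/‖b‖ = 0.2078

0.2078


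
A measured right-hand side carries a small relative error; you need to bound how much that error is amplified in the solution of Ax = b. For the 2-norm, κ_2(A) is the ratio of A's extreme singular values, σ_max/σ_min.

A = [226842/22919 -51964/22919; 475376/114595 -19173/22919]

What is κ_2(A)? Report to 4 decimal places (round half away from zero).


form AᵀA = [8949199204/77704225 -402677352/15540845; -402677352/15540845 18153025/3108169] with trace 5593709/46225 and determinant 58564/46225
eigenvalues of AᵀA: λ = (tr ± √(tr²−4·det))/2 = 121, 484/46225
σ_max=√121=11, σ_min=√(484/46225)=(22/215) → κ = 107.5000

107.5000


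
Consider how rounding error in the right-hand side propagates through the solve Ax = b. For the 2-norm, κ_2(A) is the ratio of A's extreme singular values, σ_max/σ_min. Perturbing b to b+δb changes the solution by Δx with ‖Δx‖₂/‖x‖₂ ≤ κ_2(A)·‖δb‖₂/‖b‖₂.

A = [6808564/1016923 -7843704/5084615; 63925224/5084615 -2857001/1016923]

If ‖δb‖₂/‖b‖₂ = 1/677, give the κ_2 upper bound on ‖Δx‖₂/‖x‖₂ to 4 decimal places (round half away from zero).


0.5388

AᵀA = [18149992584784/89457819025 -163348643304/3578312761; -163348643304/3578312761 918979447369/89457819025]; tr = 11343826313/53217025, det = 454371856/1330425625
char-poly roots: 5329/25 and 85264/53217025
σ_max=√(5329/25)=(73/5), σ_min=√(85264/53217025)=(292/7295) → κ = 364.7500
worst-case relative error ≤ 364.7500 × 1/677 = 0.5388


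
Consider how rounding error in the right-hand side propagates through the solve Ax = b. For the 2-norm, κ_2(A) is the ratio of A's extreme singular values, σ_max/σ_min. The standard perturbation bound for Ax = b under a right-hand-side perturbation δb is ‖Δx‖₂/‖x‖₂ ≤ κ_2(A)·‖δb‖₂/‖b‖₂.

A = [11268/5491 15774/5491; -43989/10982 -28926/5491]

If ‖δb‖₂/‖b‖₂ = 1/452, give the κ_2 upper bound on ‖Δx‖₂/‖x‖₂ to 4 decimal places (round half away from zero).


0.1787

AᵀA = [8452953/417316 2816451/104329; 2816451/104329 3756168/104329]; tr = 23477625/417316, det = 50625/104329
eigenvalues of AᵀA: λ = (tr ± √(tr²−4·det))/2 = 225/4, 900/104329
σ_max=√(225/4)=(15/2), σ_min=√(900/104329)=(30/323) → κ = 80.7500
perturbation bound = 80.7500·1/452 = 0.1787


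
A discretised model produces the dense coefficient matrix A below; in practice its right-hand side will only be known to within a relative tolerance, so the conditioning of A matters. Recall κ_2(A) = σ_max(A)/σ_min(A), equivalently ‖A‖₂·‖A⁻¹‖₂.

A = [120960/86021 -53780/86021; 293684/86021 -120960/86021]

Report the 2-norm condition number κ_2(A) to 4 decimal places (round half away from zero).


101.8000

M = AᵀA = [596932624/43784689 -248693760/43784689; -248693760/43784689 103690000/43784689]. tr(M)=4145696/259081, det(M)=6400/259081
eigenvalues of AᵀA: λ = (tr ± √(tr²−4·det))/2 = 16, 400/259081
κ = σ_max/σ_min = 4/(20/509) = 101.8000


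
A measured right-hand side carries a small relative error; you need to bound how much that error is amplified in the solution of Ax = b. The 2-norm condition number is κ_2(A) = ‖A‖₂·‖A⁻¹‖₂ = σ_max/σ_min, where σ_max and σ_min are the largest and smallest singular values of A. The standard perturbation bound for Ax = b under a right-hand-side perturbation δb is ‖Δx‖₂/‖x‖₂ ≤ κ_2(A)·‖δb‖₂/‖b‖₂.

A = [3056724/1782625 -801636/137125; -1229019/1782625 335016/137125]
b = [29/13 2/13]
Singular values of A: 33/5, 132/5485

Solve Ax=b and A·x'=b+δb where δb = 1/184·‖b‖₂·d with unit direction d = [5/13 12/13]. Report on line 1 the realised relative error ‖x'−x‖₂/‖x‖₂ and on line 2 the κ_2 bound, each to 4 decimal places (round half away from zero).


σ_max = 33/5, σ_min = 132/5485
condition number: (33/5) ÷ (132/5485) = 274.2500
perturbation bound = 274.2500·1/184 = 1.4905
solve Ax = b  →  x = [39.9758 11.3439]
2-norm of b is 2.2361; of x, 41.5541
with δb = [0.0047 0.0112], A·Δx = δb → ‖Δx‖ = 0.5050
realised ‖Δx‖/‖x‖ = 0.0122
so the bound overstates the realised error by a factor of ≈ 122.6516 (computed from the unrounded values)

0.0122
1.4905


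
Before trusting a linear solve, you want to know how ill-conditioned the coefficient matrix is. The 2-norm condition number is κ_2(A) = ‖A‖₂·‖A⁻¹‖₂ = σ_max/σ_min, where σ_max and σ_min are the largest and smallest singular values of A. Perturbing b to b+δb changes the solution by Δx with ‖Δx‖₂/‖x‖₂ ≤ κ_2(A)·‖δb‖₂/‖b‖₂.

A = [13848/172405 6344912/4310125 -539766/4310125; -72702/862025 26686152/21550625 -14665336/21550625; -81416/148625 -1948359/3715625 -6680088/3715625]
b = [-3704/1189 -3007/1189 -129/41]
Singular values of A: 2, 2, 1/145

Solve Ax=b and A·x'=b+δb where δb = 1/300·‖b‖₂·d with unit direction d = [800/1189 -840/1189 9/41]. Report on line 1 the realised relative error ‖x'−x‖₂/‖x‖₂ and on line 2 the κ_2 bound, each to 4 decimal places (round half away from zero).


from the listed singular values, σ₁ = 2, σ_n = 1/145
κ_2(A) = 2 / (1/145) = 290.0000
worst-case relative error ≤ 290.0000 × 1/300 = 0.9667
solve Ax = b  →  x = [139.6200 -12.8848 -37.0336]
2-norm of b is 5.0990; of x, 145.0216
δb = ε·‖b‖·d = [0.0114 -0.0120 0.0037]; solving A·Δx = δb gives ‖Δx‖ = 2.4645
relative error = 0.0170
realised/bound (from unrounded values) ≈ 0.0176

0.0170
0.9667


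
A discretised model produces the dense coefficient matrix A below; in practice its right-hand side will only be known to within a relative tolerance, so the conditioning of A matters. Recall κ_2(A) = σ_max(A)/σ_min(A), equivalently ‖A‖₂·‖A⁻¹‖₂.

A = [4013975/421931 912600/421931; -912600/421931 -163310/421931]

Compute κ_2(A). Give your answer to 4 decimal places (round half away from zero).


100.4000

M = AᵀA = [10080210625/105904681 2267811000/105904681; 2267811000/105904681 511308100/105904681]. tr(M)=6300725/63001, det(M)=62500/63001
char-poly roots: 100 and 625/63001
κ = σ_max/σ_min = 10/(25/251) = 100.4000


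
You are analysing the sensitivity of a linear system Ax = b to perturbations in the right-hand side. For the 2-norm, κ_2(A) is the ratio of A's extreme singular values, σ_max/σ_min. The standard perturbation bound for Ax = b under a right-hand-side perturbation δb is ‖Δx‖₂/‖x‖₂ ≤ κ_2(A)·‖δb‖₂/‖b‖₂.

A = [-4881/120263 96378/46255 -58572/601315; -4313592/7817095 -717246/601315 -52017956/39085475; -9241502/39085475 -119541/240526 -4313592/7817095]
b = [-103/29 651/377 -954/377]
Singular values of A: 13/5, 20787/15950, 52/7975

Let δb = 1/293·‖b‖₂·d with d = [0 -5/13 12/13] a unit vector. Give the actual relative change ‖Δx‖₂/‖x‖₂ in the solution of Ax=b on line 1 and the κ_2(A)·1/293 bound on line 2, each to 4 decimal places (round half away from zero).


0.0053
1.3609

from the listed singular values, σ₁ = 13/5, σ_n = 52/7975
condition number: (13/5) ÷ (52/7975) = 398.7500
worst-case relative error ≤ 398.7500 × 1/293 = 1.3609
solve Ax = b  →  x = [425.0783 -1.6553 -176.0621]
‖b‖₂ = 4.6904 and ‖x‖₂ = 460.1002
with δb = [0.0000 -0.0062 0.0148], A·Δx = δb → ‖Δx‖ = 2.4551
relative error = 0.0053
tightness: 0.0053 against a bound of 1.3609 (unrounded ratio ≈ 0.0039)


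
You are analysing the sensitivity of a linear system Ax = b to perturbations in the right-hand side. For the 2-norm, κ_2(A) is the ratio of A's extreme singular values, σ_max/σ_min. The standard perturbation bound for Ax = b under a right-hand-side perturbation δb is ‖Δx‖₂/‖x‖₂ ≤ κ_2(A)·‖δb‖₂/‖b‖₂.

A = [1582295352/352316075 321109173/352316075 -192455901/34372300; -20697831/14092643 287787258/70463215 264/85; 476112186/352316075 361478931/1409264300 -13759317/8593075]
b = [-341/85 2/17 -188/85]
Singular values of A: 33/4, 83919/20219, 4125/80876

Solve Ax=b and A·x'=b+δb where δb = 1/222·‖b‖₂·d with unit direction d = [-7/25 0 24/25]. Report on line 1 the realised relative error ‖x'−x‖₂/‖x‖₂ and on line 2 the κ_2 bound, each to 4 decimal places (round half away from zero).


0.0206
0.7286

from the listed singular values, σ₁ = 33/4, σ_n = 4125/80876
κ = σ_max/σ_min = (33/4)/(4125/80876) = 161.7520
κ_2(A)·‖δb‖/‖b‖ = 0.7286
solve Ax = b  →  x = [-15.6921 3.0368 -11.3759]
‖b‖ = 4.5826, ‖x‖ = 19.6182
with δb = [-0.0058 0.0000 0.0198], A·Δx = δb → ‖Δx‖ = 0.4047
dividing the unrounded norms, ‖Δx‖/‖x‖ = 0.0206
tightness: 0.0206 against a bound of 0.7286 (unrounded ratio ≈ 0.0283)


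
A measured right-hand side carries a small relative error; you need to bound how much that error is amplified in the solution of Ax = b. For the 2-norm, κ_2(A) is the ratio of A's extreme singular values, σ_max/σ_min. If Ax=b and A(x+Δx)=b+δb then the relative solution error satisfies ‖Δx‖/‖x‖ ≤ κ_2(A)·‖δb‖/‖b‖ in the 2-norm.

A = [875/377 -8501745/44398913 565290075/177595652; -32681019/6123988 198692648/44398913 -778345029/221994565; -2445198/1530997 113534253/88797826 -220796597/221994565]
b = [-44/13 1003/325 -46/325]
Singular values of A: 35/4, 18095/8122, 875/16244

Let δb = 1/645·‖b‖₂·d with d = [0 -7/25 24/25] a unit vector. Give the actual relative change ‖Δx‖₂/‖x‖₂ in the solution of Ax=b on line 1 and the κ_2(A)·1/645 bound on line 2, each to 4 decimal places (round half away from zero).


0.0071
0.2518

σ_max = 35/4, σ_min = 875/16244
condition number: (35/4) ÷ (875/16244) = 162.4400
worst-case relative error ≤ 162.4400 × 1/645 = 0.2518
solve Ax = b  →  x = [13.1280 8.4080 -10.1301]
2-norm of b is 4.5826; of x, 18.5919
δb = ε·‖b‖·d = [0.0000 -0.0020 0.0068]; solving A·Δx = δb gives ‖Δx‖ = 0.1319
relative error = 0.0071
tightness: 0.0071 against a bound of 0.2518 (unrounded ratio ≈ 0.0282)


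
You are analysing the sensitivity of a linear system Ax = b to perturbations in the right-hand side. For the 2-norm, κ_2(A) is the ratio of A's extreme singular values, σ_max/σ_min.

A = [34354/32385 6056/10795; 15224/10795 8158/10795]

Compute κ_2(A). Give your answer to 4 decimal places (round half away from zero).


AᵀA = [130645156/41951529 23225600/13983843; 23225600/13983843 4129124/4661281]; tr = 580648/145161, det = 16/145161
λ_max, λ_min = (580648/145161 ± √337142809600/21071715921)/2 = 4, 4/145161
so κ_2 = √(4 / (4/145161)) = 381.0000

381.0000


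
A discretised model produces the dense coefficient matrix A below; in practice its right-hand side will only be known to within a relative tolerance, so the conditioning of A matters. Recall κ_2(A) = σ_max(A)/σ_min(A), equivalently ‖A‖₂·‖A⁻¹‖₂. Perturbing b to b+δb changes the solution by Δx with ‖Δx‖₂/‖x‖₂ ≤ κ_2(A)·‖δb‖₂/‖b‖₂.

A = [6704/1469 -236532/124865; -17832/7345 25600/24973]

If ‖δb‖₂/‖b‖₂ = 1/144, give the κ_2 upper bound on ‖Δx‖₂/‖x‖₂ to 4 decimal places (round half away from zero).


2.7465

form AᵀA = [110890048/4149925 -9240768/829985; -9240768/829985 19252432/4149925] with trace 2002192/63845 and determinant 50176/7980625
char-poly roots: 784/25 and 64/319225
κ = σ_max/σ_min = (28/5)/(8/565) = 395.5000
κ_2(A)·‖δb‖/‖b‖ = 2.7465


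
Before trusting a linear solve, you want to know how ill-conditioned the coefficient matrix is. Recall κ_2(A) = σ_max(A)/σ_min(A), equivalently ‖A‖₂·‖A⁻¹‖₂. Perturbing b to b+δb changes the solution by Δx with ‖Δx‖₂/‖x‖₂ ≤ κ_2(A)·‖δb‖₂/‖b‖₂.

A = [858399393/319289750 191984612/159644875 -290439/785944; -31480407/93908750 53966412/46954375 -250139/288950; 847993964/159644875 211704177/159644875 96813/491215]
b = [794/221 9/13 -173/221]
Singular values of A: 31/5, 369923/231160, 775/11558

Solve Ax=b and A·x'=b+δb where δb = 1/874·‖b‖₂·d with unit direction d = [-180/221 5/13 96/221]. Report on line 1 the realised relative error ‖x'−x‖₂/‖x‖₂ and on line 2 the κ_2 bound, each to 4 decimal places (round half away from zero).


largest singular value 31/5, smallest 775/11558
κ = σ_max/σ_min = (31/5)/(775/11558) = 92.4640
perturbation bound = 92.4640·1/874 = 0.1058
solve Ax = b  →  x = [7.3913 -24.7656 -36.5424]
2-norm of b is 3.7417; of x, 44.7584
δb = ε·‖b‖·d = [-0.0035 0.0016 0.0019]; solving A·Δx = δb gives ‖Δx‖ = 0.0638
realised ‖Δx‖/‖x‖ = 0.0014
so the bound overstates the realised error by a factor of ≈ 74.1655 (computed from the unrounded values)

0.0014
0.1058


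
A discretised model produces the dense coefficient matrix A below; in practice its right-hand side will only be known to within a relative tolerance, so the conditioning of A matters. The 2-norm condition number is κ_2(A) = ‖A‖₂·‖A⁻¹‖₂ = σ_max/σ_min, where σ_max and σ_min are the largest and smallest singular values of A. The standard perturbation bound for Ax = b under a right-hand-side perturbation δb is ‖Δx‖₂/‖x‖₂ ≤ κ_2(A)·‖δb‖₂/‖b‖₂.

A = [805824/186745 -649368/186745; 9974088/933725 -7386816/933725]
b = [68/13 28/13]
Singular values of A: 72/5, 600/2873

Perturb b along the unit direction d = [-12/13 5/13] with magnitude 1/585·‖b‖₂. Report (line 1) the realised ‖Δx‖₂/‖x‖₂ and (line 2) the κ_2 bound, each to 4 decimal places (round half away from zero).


0.0024
0.1179

σ_max = 72/5, σ_min = 600/2873
condition number: (72/5) ÷ (600/2873) = 68.9520
perturbation bound = 68.9520·1/585 = 0.1179
solve Ax = b  →  x = [-11.2698 -15.4893]
2-norm of b is 5.6569; of x, 19.1553
with δb = [-0.0089 0.0037], A·Δx = δb → ‖Δx‖ = 0.0463
relative error = 0.0024
tightness: 0.0024 against a bound of 0.1179 (unrounded ratio ≈ 0.0205)


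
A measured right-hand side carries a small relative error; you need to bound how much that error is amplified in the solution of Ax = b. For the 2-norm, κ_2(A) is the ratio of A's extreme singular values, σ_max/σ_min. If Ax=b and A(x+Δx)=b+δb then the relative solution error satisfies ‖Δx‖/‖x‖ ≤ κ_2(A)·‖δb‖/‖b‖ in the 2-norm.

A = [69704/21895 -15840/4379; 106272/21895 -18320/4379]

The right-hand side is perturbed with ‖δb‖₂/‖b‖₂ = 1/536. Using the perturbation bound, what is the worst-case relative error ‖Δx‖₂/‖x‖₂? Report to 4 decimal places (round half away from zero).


0.0282

form AᵀA = [646095424/19175641 -610202880/19175641; -610202880/19175641 586528000/19175641] with trace 1465664/22801 and determinant 409600/22801
λ_max, λ_min = (1465664/22801 ± √2110813802496/519885601)/2 = 64, 6400/22801
κ = σ_max/σ_min = 8/(80/151) = 15.1000
perturbation bound = 15.1000·1/536 = 0.0282


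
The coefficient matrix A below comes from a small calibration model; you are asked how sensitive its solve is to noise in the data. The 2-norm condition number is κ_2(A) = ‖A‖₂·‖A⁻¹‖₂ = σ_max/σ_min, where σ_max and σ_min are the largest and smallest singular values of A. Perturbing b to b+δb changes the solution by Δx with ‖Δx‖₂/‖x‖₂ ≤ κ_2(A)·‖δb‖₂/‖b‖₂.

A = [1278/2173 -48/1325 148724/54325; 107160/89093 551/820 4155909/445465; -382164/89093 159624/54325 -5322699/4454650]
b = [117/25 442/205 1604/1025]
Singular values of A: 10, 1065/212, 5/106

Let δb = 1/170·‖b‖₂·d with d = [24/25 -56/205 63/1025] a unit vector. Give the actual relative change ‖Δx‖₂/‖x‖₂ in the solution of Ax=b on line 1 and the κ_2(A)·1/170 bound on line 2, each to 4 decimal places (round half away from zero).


0.0079
1.2471

from the listed singular values, σ₁ = 10, σ_n = 5/106
κ = σ_max/σ_min = 10/(5/106) = 212.0000
worst-case relative error ≤ 212.0000 × 1/170 = 1.2471
solve Ax = b  →  x = [-49.8839 -67.6011 11.5314]
‖b‖ = 5.3852, ‖x‖ = 84.8015
Δx = A⁻¹·δb where δb = 1/170·5.3852·d; ‖Δx‖ = 0.6716
dividing the unrounded norms, ‖Δx‖/‖x‖ = 0.0079
tightness: 0.0079 against a bound of 1.2471 (unrounded ratio ≈ 0.0064)


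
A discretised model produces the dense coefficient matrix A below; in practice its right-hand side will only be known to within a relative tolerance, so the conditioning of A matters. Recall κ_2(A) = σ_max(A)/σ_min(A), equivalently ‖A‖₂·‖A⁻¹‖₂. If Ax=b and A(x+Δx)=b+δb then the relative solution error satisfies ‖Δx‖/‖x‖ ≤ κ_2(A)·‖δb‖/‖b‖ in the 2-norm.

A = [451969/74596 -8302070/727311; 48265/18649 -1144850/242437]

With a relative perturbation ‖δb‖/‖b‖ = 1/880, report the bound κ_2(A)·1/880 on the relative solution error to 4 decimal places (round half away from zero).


M = AᵀA = [241548140561/5564563216 -169821249955/2086711206; -169821249955/2086711206 477636094600/3130066809]. tr(M)=33965781241/173290896, det(M)=37515625/43322724
char-poly roots: 196 and 765625/173290896
so κ_2 = √(196 / (765625/173290896)) = 210.6240
worst-case relative error ≤ 210.6240 × 1/880 = 0.2393

0.2393


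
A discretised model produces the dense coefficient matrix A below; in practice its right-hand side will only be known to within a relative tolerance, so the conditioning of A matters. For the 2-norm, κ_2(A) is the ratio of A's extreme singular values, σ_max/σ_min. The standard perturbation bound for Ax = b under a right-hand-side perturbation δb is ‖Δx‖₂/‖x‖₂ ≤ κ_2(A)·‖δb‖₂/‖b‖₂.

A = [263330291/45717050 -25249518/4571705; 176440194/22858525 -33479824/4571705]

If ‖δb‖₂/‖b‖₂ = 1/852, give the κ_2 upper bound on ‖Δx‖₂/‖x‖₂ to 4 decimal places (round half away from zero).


0.4626

form AᵀA = [7754696415727009/83601946428100 -369266724116829/4180097321405; -369266724116829/4180097321405 70337470972132/836019464281] with trace 17584356139049/99407784100 and determinant 5006411536/24851946025
solving λ² − 17584356139049/99407784100·λ + 5006411536/24851946025 = 0 gives λ = 17689/100, 1132096/994077841
σ_max=√(17689/100)=(133/10), σ_min=√(1132096/994077841)=(1064/31529) → κ = 394.1125
bound on ‖Δx‖/‖x‖: κ·ε = 394.1125·1/852 = 0.4626


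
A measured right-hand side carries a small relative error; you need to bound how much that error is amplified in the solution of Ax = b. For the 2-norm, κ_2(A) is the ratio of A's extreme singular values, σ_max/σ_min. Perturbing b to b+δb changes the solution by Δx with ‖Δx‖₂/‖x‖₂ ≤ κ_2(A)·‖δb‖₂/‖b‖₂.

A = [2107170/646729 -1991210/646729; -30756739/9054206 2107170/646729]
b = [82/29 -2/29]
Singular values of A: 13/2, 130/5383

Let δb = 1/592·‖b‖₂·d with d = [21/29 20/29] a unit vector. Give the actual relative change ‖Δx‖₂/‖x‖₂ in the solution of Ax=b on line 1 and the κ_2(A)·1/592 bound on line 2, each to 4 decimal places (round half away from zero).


largest singular value 13/2, smallest 130/5383
condition number: (13/2) ÷ (130/5383) = 269.1500
bound on ‖Δx‖/‖x‖: κ·ε = 269.1500·1/592 = 0.4546
solve Ax = b  →  x = [57.3369 59.7576]
‖b‖ = 2.8284, ‖x‖ = 82.8160
re-solving with b+δb shifts x by Δx of norm 0.1978
relative error = 0.0024
realised/bound (from unrounded values) ≈ 0.0053

0.0024
0.4546


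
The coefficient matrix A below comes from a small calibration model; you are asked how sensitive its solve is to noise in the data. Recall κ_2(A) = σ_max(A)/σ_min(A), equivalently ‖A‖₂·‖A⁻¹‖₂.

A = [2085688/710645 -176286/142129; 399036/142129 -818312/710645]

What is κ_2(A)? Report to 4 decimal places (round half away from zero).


188.5000

M = AᵀA = [9905871184/600495025 -165092400/24019801; -165092400/24019801 1720039684/600495025]. tr(M)=68792372/3553225, det(M)=937024/88830625
eigenvalues of AᵀA: λ = (tr ± √(tr²−4·det))/2 = 484/25, 1936/3553225
σ_max=√(484/25)=(22/5), σ_min=√(1936/3553225)=(44/1885) → κ = 188.5000


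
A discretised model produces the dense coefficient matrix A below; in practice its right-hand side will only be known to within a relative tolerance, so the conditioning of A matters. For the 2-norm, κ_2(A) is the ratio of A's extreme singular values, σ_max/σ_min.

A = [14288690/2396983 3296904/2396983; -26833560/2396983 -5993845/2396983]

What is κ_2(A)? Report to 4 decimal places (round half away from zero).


343.9000

form AᵀA = [3197946727300/19880718001 719531621640/19880718001; 719531621640/19880718001 161923023769/19880718001] with trace 1998732749/11826721 and determinant 2856100/11826721
char-poly roots: 169 and 16900/11826721
κ_2(A) = √(λ_max/λ_min) = √(169 / (16900/11826721)) = 343.9000


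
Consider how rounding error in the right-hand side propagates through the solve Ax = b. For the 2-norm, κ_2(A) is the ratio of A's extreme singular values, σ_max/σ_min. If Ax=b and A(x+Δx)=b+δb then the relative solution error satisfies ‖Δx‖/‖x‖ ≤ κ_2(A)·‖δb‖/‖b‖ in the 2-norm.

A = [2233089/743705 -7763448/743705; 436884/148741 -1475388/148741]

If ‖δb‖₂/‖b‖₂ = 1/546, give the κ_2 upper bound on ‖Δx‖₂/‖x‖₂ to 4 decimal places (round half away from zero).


AᵀA = [11603302281/657666025 -39775036392/657666025; -39775036392/657666025 136373803344/657666025]; tr = 5919084225/26306641, det = 20250000/26306641
solving λ² − 5919084225/26306641·λ + 20250000/26306641 = 0 gives λ = 225, 90000/26306641
so κ_2 = √(225 / (90000/26306641)) = 256.4500
κ_2(A)·‖δb‖/‖b‖ = 0.4697

0.4697


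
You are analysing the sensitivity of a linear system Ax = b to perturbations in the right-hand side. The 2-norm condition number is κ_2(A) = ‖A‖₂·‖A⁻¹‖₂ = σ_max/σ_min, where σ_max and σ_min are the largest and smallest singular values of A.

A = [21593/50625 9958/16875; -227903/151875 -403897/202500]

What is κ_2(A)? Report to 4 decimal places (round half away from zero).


form AᵀA = [89817754/36905625 159664271/49207500; 159664271/49207500 283859329/65610000] with trace 159672721/23619600 and determinant 28561/23619600
λ_max, λ_min = (159672721/23619600 ± √25492679433961441/557885504160000)/2 = 169/25, 169/944784
κ = σ_max/σ_min = (13/5)/(13/972) = 194.4000

194.4000


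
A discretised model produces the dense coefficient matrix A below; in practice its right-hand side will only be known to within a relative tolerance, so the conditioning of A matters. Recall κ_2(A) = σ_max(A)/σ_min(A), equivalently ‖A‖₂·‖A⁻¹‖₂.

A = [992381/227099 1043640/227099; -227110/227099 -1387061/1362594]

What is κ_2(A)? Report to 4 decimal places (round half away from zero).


286.5000

AᵀA = [616537181/30680521 1942042375/92041563; 1942042375/92041563 24470302441/1104498756]; tr = 55488277/1313316, det = 28561/1313316
eigenvalues of AᵀA: λ = (tr ± √(tr²−4·det))/2 = 169/4, 169/328329
κ_2(A) = √(λ_max/λ_min) = √((169/4) / (169/328329)) = 286.5000


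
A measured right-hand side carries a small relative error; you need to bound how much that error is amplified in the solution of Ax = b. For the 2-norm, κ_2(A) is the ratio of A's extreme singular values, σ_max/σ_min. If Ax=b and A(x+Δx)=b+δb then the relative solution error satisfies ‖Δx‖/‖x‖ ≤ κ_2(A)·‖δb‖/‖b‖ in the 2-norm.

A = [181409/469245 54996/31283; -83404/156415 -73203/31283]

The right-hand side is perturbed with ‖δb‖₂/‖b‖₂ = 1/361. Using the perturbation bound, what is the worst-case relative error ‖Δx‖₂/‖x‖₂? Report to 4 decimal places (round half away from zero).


AᵀA = [3820610809/8807634801 1886202560/978626089; 1886202560/978626089 8383239225/978626089]; tr = 47156314/5239521, det = 625/582169
eigenvalues of AᵀA: λ = (tr ± √(tr²−4·det))/2 = 9, 625/5239521
so κ_2 = √(9 / (625/5239521)) = 274.6800
κ_2(A)·‖δb‖/‖b‖ = 0.7609

0.7609


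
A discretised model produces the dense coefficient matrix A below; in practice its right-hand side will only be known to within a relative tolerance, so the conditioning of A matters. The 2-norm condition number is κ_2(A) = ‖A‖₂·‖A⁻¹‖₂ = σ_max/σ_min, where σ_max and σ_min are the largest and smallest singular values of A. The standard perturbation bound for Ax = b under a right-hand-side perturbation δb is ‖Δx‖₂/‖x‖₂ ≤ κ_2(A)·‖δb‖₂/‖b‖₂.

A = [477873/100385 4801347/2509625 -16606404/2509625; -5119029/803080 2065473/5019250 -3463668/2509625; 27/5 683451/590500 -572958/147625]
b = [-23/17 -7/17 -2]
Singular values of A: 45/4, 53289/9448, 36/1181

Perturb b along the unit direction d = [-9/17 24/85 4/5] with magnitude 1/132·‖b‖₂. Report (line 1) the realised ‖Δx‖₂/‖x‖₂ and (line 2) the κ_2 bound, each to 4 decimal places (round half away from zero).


σ_max = 45/4, σ_min = 36/1181
κ_2(A) = (45/4) / (36/1181) = 369.0625
perturbation bound = 369.0625·1/132 = 2.7959
solve Ax = b  →  x = [-0.0358 -31.5629 -8.9470]
‖b‖₂ = 2.4495 and ‖x‖₂ = 32.8065
Δx = A⁻¹·δb where δb = 1/132·2.4495·d; ‖Δx‖ = 0.6088
relative error = 0.0186
so the bound overstates the realised error by a factor of ≈ 150.6735 (computed from the unrounded values)

0.0186
2.7959


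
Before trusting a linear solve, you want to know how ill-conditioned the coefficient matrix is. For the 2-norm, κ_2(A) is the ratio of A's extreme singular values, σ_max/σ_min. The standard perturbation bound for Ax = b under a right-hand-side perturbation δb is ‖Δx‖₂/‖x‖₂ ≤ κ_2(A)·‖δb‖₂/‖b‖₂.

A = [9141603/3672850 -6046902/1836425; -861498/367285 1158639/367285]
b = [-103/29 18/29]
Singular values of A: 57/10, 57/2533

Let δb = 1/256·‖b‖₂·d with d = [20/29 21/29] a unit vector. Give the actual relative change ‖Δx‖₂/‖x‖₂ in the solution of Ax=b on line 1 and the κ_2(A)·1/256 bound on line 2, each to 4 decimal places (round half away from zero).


0.0070
0.9895

from the listed singular values, σ₁ = 57/10, σ_n = 57/2533
κ_2(A) = (57/10) / (57/2533) = 253.3000
perturbation bound = 253.3000·1/256 = 0.9895
solve Ax = b  →  x = [-71.4175 -52.9053]
‖b‖₂ = 3.6056 and ‖x‖₂ = 88.8788
Δx = A⁻¹·δb where δb = 1/256·3.6056·d; ‖Δx‖ = 0.6259
dividing the unrounded norms, ‖Δx‖/‖x‖ = 0.0070
so the bound overstates the realised error by a factor of ≈ 140.5080 (computed from the unrounded values)


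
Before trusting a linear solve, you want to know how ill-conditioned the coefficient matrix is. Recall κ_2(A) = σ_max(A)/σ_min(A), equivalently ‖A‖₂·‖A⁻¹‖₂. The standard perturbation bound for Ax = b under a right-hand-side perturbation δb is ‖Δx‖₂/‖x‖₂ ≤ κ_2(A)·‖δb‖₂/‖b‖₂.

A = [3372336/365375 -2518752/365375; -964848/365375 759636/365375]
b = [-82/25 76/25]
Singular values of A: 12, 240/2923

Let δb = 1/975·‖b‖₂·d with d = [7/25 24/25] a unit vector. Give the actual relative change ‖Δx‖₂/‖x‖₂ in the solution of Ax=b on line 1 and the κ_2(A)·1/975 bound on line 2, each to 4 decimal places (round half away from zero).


0.0023
0.1499

σ_max = 12, σ_min = 240/2923
κ = σ_max/σ_min = 12/(240/2923) = 146.1500
worst-case relative error ≤ 146.1500 × 1/975 = 0.1499
solve Ax = b  →  x = [14.3483 19.6867]
‖b‖ = 4.4721, ‖x‖ = 24.3606
re-solving with b+δb shifts x by Δx of norm 0.0559
relative error = 0.0023
so the bound overstates the realised error by a factor of ≈ 65.3664 (computed from the unrounded values)


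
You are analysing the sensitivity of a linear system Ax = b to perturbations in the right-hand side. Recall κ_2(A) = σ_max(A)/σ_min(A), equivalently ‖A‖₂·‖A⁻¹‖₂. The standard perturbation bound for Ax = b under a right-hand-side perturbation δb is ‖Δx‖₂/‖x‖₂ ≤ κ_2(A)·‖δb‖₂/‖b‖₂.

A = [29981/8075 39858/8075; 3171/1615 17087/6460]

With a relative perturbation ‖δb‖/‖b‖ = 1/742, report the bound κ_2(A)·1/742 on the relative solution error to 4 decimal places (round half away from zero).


0.5121

form AᵀA = [3980074/225625 21226653/902500; 21226653/902500 113210041/3610000] with trace 7075649/144400 and determinant 2401/144400
λ_max, λ_min = (7075649/144400 ± √50063421953601/20851360000)/2 = 49, 49/144400
κ_2(A) = √(λ_max/λ_min) = √(49 / (49/144400)) = 380.0000
perturbation bound = 380.0000·1/742 = 0.5121


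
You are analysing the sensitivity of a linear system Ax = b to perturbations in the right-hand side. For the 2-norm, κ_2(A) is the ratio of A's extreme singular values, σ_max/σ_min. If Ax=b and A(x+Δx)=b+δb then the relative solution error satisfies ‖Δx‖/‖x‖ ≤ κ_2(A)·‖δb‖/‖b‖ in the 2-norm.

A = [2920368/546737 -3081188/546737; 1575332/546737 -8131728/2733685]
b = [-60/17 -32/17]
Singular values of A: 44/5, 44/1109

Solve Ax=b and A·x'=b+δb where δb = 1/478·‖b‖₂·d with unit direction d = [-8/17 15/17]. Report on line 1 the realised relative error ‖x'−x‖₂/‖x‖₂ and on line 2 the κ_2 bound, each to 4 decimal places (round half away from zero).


0.4640
0.4640

σ_max = 44/5, σ_min = 44/1109
κ_2(A) = (44/5) / (44/1109) = 221.8000
perturbation bound = 221.8000·1/478 = 0.4640
solve Ax = b  →  x = [-0.3135 0.3292]
2-norm of b is 4.0000; of x, 0.4545
Δx = A⁻¹·δb where δb = 1/478·4.0000·d; ‖Δx‖ = 0.2109
realised ‖Δx‖/‖x‖ = 0.4640
so the bound is sharp here: realised error equals the bound


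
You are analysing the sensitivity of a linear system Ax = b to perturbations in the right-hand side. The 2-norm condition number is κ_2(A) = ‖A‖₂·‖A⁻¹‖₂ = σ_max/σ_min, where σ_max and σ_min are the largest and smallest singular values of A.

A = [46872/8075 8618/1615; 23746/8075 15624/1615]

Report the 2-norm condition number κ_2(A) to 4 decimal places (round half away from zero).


form AᵀA = [110434276/2608225 30998016/521645; 30998016/521645 12735172/104329] with trace 1483784/9025 and determinant 14776336/9025
char-poly roots: 3844/25 and 3844/361
κ_2(A) = √(λ_max/λ_min) = √((3844/25) / (3844/361)) = 3.8000

3.8000


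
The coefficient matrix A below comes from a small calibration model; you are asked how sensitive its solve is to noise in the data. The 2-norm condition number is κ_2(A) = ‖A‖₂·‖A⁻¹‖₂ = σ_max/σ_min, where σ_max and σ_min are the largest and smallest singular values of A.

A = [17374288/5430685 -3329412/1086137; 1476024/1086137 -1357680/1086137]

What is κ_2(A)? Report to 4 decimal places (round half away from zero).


138.2880

AᵀA = [2108473696576/174510885025 -401573989824/34902177005; -401573989824/34902177005 76498693776/6980435401]; tr = 4781142736/207504025, det = 230400/8300161
char-poly roots: 576/25 and 10000/8300161
κ_2(A) = √(λ_max/λ_min) = √((576/25) / (10000/8300161)) = 138.2880
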